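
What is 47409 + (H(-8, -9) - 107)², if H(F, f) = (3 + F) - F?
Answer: 58225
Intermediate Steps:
H(F, f) = 3
47409 + (H(-8, -9) - 107)² = 47409 + (3 - 107)² = 47409 + (-104)² = 47409 + 10816 = 58225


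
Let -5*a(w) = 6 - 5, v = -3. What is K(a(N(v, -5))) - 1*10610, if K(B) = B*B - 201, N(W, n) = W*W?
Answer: -270274/25 ≈ -10811.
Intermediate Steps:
N(W, n) = W**2
a(w) = -1/5 (a(w) = -(6 - 5)/5 = -1/5*1 = -1/5)
K(B) = -201 + B**2 (K(B) = B**2 - 201 = -201 + B**2)
K(a(N(v, -5))) - 1*10610 = (-201 + (-1/5)**2) - 1*10610 = (-201 + 1/25) - 10610 = -5024/25 - 10610 = -270274/25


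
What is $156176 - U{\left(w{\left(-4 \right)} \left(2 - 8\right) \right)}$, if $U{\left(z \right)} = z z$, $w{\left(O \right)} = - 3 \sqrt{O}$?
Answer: $157472$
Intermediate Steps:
$U{\left(z \right)} = z^{2}$
$156176 - U{\left(w{\left(-4 \right)} \left(2 - 8\right) \right)} = 156176 - \left(- 3 \sqrt{-4} \left(2 - 8\right)\right)^{2} = 156176 - \left(- 3 \cdot 2 i \left(-6\right)\right)^{2} = 156176 - \left(- 6 i \left(-6\right)\right)^{2} = 156176 - \left(36 i\right)^{2} = 156176 - -1296 = 156176 + 1296 = 157472$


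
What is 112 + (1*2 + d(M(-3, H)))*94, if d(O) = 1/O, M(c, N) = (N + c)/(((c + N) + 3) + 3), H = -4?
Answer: 2194/7 ≈ 313.43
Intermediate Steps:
M(c, N) = (N + c)/(6 + N + c) (M(c, N) = (N + c)/(((N + c) + 3) + 3) = (N + c)/((3 + N + c) + 3) = (N + c)/(6 + N + c))
112 + (1*2 + d(M(-3, H)))*94 = 112 + (1*2 + 1/((-4 - 3)/(6 - 4 - 3)))*94 = 112 + (2 + 1/(-7/(-1)))*94 = 112 + (2 + 1/(-1*(-7)))*94 = 112 + (2 + 1/7)*94 = 112 + (2 + ⅐)*94 = 112 + (15/7)*94 = 112 + 1410/7 = 2194/7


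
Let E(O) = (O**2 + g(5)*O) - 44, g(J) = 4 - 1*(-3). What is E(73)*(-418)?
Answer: -2422728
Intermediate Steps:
g(J) = 7 (g(J) = 4 + 3 = 7)
E(O) = -44 + O**2 + 7*O (E(O) = (O**2 + 7*O) - 44 = -44 + O**2 + 7*O)
E(73)*(-418) = (-44 + 73**2 + 7*73)*(-418) = (-44 + 5329 + 511)*(-418) = 5796*(-418) = -2422728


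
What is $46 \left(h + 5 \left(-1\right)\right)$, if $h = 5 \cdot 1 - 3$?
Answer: $-138$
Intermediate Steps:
$h = 2$ ($h = 5 - 3 = 2$)
$46 \left(h + 5 \left(-1\right)\right) = 46 \left(2 + 5 \left(-1\right)\right) = 46 \left(2 - 5\right) = 46 \left(-3\right) = -138$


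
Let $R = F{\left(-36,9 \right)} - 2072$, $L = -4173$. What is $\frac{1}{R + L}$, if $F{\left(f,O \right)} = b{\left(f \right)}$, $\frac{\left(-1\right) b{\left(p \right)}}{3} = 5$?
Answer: $- \frac{1}{6260} \approx -0.00015974$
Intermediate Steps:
$b{\left(p \right)} = -15$ ($b{\left(p \right)} = \left(-3\right) 5 = -15$)
$F{\left(f,O \right)} = -15$
$R = -2087$ ($R = -15 - 2072 = -2087$)
$\frac{1}{R + L} = \frac{1}{-2087 - 4173} = \frac{1}{-6260} = - \frac{1}{6260}$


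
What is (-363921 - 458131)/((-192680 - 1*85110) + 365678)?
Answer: -205513/21972 ≈ -9.3534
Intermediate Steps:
(-363921 - 458131)/((-192680 - 1*85110) + 365678) = -822052/((-192680 - 85110) + 365678) = -822052/(-277790 + 365678) = -822052/87888 = -822052*1/87888 = -205513/21972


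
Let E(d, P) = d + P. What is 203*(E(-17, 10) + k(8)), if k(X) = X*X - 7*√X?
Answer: 11571 - 2842*√2 ≈ 7551.8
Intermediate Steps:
k(X) = X² - 7*√X
E(d, P) = P + d
203*(E(-17, 10) + k(8)) = 203*((10 - 17) + (8² - 14*√2)) = 203*(-7 + (64 - 14*√2)) = 203*(57 - 14*√2) = 11571 - 2842*√2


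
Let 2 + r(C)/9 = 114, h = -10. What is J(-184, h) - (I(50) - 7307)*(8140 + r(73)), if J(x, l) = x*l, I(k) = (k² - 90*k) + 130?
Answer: 83953036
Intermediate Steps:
r(C) = 1008 (r(C) = -18 + 9*114 = -18 + 1026 = 1008)
I(k) = 130 + k² - 90*k
J(x, l) = l*x
J(-184, h) - (I(50) - 7307)*(8140 + r(73)) = -10*(-184) - ((130 + 50² - 90*50) - 7307)*(8140 + 1008) = 1840 - ((130 + 2500 - 4500) - 7307)*9148 = 1840 - (-1870 - 7307)*9148 = 1840 - (-9177)*9148 = 1840 - 1*(-83951196) = 1840 + 83951196 = 83953036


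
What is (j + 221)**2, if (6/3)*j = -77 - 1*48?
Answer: 100489/4 ≈ 25122.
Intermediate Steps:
j = -125/2 (j = (-77 - 1*48)/2 = (-77 - 48)/2 = (1/2)*(-125) = -125/2 ≈ -62.500)
(j + 221)**2 = (-125/2 + 221)**2 = (317/2)**2 = 100489/4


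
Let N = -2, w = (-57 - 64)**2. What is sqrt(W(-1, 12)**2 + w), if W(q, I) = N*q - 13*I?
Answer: 11*sqrt(317) ≈ 195.85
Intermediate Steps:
w = 14641 (w = (-121)**2 = 14641)
W(q, I) = -13*I - 2*q (W(q, I) = -2*q - 13*I = -13*I - 2*q)
sqrt(W(-1, 12)**2 + w) = sqrt((-13*12 - 2*(-1))**2 + 14641) = sqrt((-156 + 2)**2 + 14641) = sqrt((-154)**2 + 14641) = sqrt(23716 + 14641) = sqrt(38357) = 11*sqrt(317)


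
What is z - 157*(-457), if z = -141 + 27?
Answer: 71635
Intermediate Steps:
z = -114
z - 157*(-457) = -114 - 157*(-457) = -114 + 71749 = 71635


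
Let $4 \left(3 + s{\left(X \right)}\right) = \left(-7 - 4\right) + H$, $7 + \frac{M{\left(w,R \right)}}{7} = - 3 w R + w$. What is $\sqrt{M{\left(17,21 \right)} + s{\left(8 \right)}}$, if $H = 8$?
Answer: $\frac{i \sqrt{29723}}{2} \approx 86.202 i$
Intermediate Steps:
$M{\left(w,R \right)} = -49 + 7 w - 21 R w$ ($M{\left(w,R \right)} = -49 + 7 \left(- 3 w R + w\right) = -49 + 7 \left(- 3 R w + w\right) = -49 + 7 \left(w - 3 R w\right) = -49 - \left(- 7 w + 21 R w\right) = -49 + 7 w - 21 R w$)
$s{\left(X \right)} = - \frac{15}{4}$ ($s{\left(X \right)} = -3 + \frac{\left(-7 - 4\right) + 8}{4} = -3 + \frac{-11 + 8}{4} = -3 + \frac{1}{4} \left(-3\right) = -3 - \frac{3}{4} = - \frac{15}{4}$)
$\sqrt{M{\left(17,21 \right)} + s{\left(8 \right)}} = \sqrt{\left(-49 + 7 \cdot 17 - 441 \cdot 17\right) - \frac{15}{4}} = \sqrt{\left(-49 + 119 - 7497\right) - \frac{15}{4}} = \sqrt{-7427 - \frac{15}{4}} = \sqrt{- \frac{29723}{4}} = \frac{i \sqrt{29723}}{2}$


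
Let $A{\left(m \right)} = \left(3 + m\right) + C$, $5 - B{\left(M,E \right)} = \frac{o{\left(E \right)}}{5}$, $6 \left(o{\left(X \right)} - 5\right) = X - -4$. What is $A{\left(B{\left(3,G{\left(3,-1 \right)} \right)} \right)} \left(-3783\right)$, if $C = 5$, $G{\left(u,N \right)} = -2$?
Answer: $- \frac{225719}{5} \approx -45144.0$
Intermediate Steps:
$o{\left(X \right)} = \frac{17}{3} + \frac{X}{6}$ ($o{\left(X \right)} = 5 + \frac{X - -4}{6} = 5 + \frac{X + 4}{6} = 5 + \frac{4 + X}{6} = 5 + \left(\frac{2}{3} + \frac{X}{6}\right) = \frac{17}{3} + \frac{X}{6}$)
$B{\left(M,E \right)} = \frac{58}{15} - \frac{E}{30}$ ($B{\left(M,E \right)} = 5 - \frac{\frac{17}{3} + \frac{E}{6}}{5} = 5 - \left(\frac{17}{3} + \frac{E}{6}\right) \frac{1}{5} = 5 - \left(\frac{17}{15} + \frac{E}{30}\right) = \frac{58}{15} - \frac{E}{30}$)
$A{\left(m \right)} = 8 + m$ ($A{\left(m \right)} = \left(3 + m\right) + 5 = 8 + m$)
$A{\left(B{\left(3,G{\left(3,-1 \right)} \right)} \right)} \left(-3783\right) = \left(8 + \left(\frac{58}{15} - - \frac{1}{15}\right)\right) \left(-3783\right) = \left(8 + \left(\frac{58}{15} + \frac{1}{15}\right)\right) \left(-3783\right) = \left(8 + \frac{59}{15}\right) \left(-3783\right) = \frac{179}{15} \left(-3783\right) = - \frac{225719}{5}$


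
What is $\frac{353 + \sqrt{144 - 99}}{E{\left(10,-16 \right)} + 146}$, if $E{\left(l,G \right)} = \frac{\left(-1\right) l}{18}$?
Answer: $\frac{3177}{1309} + \frac{27 \sqrt{5}}{1309} \approx 2.4732$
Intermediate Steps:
$E{\left(l,G \right)} = - \frac{l}{18}$ ($E{\left(l,G \right)} = - l \frac{1}{18} = - \frac{l}{18}$)
$\frac{353 + \sqrt{144 - 99}}{E{\left(10,-16 \right)} + 146} = \frac{353 + \sqrt{144 - 99}}{\left(- \frac{1}{18}\right) 10 + 146} = \frac{353 + \sqrt{45}}{- \frac{5}{9} + 146} = \frac{353 + 3 \sqrt{5}}{\frac{1309}{9}} = \left(353 + 3 \sqrt{5}\right) \frac{9}{1309} = \frac{3177}{1309} + \frac{27 \sqrt{5}}{1309}$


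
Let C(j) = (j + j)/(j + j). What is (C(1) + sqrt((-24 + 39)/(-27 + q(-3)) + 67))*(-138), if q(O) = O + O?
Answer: -138 - 276*sqrt(2013)/11 ≈ -1263.7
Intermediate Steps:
q(O) = 2*O
C(j) = 1 (C(j) = (2*j)/((2*j)) = (2*j)*(1/(2*j)) = 1)
(C(1) + sqrt((-24 + 39)/(-27 + q(-3)) + 67))*(-138) = (1 + sqrt((-24 + 39)/(-27 + 2*(-3)) + 67))*(-138) = (1 + sqrt(15/(-27 - 6) + 67))*(-138) = (1 + sqrt(15/(-33) + 67))*(-138) = (1 + sqrt(15*(-1/33) + 67))*(-138) = (1 + sqrt(-5/11 + 67))*(-138) = (1 + sqrt(732/11))*(-138) = (1 + 2*sqrt(2013)/11)*(-138) = -138 - 276*sqrt(2013)/11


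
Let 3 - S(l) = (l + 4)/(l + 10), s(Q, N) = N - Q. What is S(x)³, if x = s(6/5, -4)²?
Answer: 1003003001/99252847 ≈ 10.106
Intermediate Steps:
x = 676/25 (x = (-4 - 6/5)² = (-26/5)² = 676/25 ≈ 27.040)
S(l) = 3 - (4 + l)/(10 + l) (S(l) = 3 - (l + 4)/(l + 10) = 3 - (4 + l)/(10 + l))
S(x)³ = (2*(13 + 676/25)/(10 + 676/25))³ = (2*(1001/25)/(926/25))³ = (2*(25/926)*(1001/25))³ = (1001/463)³ = 1003003001/99252847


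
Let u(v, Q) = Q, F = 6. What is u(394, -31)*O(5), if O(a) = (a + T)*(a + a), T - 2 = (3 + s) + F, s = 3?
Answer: -5890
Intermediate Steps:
T = 14 (T = 2 + ((3 + 3) + 6) = 2 + (6 + 6) = 2 + 12 = 14)
O(a) = 2*a*(14 + a) (O(a) = (a + 14)*(a + a) = (14 + a)*(2*a) = 2*a*(14 + a))
u(394, -31)*O(5) = -62*5*(14 + 5) = -62*5*19 = -31*190 = -5890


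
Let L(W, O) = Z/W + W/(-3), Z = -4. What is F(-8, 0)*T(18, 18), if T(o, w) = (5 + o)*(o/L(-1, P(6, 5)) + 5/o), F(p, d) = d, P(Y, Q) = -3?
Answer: 0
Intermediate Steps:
L(W, O) = -4/W - W/3 (L(W, O) = -4/W + W/(-3) = -4/W + W*(-⅓) = -4/W - W/3)
T(o, w) = (5 + o)*(5/o + 3*o/13) (T(o, w) = (5 + o)*(o/(-4/(-1) - ⅓*(-1)) + 5/o) = (5 + o)*(o/(-4*(-1) + ⅓) + 5/o) = (5 + o)*(o/(4 + ⅓) + 5/o) = (5 + o)*(o/(13/3) + 5/o) = (5 + o)*(o*(3/13) + 5/o) = (5 + o)*(3*o/13 + 5/o) = (5 + o)*(5/o + 3*o/13))
F(-8, 0)*T(18, 18) = 0*((1/13)*(325 + 18*(65 + 3*18² + 15*18))/18) = 0*((1/13)*(1/18)*(325 + 18*(65 + 3*324 + 270))) = 0*((1/13)*(1/18)*(325 + 18*(65 + 972 + 270))) = 0*((1/13)*(1/18)*(325 + 18*1307)) = 0*((1/13)*(1/18)*(325 + 23526)) = 0*((1/13)*(1/18)*23851) = 0*(23851/234) = 0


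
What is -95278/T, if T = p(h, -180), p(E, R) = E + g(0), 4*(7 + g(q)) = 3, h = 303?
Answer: -381112/1187 ≈ -321.07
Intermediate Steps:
g(q) = -25/4 (g(q) = -7 + (¼)*3 = -7 + ¾ = -25/4)
p(E, R) = -25/4 + E (p(E, R) = E - 25/4 = -25/4 + E)
T = 1187/4 (T = -25/4 + 303 = 1187/4 ≈ 296.75)
-95278/T = -95278/1187/4 = -95278*4/1187 = -381112/1187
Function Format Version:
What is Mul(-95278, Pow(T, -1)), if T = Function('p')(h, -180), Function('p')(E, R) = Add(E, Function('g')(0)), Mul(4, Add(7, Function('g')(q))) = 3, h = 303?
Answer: Rational(-381112, 1187) ≈ -321.07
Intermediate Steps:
Function('g')(q) = Rational(-25, 4) (Function('g')(q) = Add(-7, Mul(Rational(1, 4), 3)) = Add(-7, Rational(3, 4)) = Rational(-25, 4))
Function('p')(E, R) = Add(Rational(-25, 4), E) (Function('p')(E, R) = Add(E, Rational(-25, 4)) = Add(Rational(-25, 4), E))
T = Rational(1187, 4) (T = Add(Rational(-25, 4), 303) = Rational(1187, 4) ≈ 296.75)
Mul(-95278, Pow(T, -1)) = Mul(-95278, Pow(Rational(1187, 4), -1)) = Mul(-95278, Rational(4, 1187)) = Rational(-381112, 1187)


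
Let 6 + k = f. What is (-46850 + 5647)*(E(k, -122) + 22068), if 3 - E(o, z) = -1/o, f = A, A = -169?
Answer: -159143456072/175 ≈ -9.0939e+8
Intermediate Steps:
f = -169
k = -175 (k = -6 - 169 = -175)
E(o, z) = 3 + 1/o (E(o, z) = 3 - (-1)/o = 3 + 1/o)
(-46850 + 5647)*(E(k, -122) + 22068) = (-46850 + 5647)*((3 + 1/(-175)) + 22068) = -41203*((3 - 1/175) + 22068) = -41203*(524/175 + 22068) = -41203*3862424/175 = -159143456072/175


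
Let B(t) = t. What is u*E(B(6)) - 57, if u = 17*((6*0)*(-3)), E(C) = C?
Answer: -57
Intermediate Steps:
u = 0 (u = 17*(0*(-3)) = 17*0 = 0)
u*E(B(6)) - 57 = 0*6 - 57 = 0 - 57 = -57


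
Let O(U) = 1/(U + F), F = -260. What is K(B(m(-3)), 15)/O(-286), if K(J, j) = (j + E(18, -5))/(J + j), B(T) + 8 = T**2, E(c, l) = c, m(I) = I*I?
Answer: -819/4 ≈ -204.75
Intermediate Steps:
m(I) = I**2
O(U) = 1/(-260 + U) (O(U) = 1/(U - 260) = 1/(-260 + U))
B(T) = -8 + T**2
K(J, j) = (18 + j)/(J + j) (K(J, j) = (j + 18)/(J + j) = (18 + j)/(J + j))
K(B(m(-3)), 15)/O(-286) = ((18 + 15)/((-8 + ((-3)**2)**2) + 15))/(1/(-260 - 286)) = (33/((-8 + 9**2) + 15))/(1/(-546)) = (33/((-8 + 81) + 15))/(-1/546) = (33/(73 + 15))*(-546) = (33/88)*(-546) = ((1/88)*33)*(-546) = (3/8)*(-546) = -819/4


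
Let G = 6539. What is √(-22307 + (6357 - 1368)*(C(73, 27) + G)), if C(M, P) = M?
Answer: √32964961 ≈ 5741.5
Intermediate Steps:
√(-22307 + (6357 - 1368)*(C(73, 27) + G)) = √(-22307 + (6357 - 1368)*(73 + 6539)) = √(-22307 + 4989*6612) = √(-22307 + 32987268) = √32964961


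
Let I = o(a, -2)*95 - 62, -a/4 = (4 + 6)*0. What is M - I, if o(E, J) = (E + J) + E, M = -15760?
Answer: -15508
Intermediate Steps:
a = 0 (a = -4*(4 + 6)*0 = -40*0 = -4*0 = 0)
o(E, J) = J + 2*E
I = -252 (I = (-2 + 2*0)*95 - 62 = (-2 + 0)*95 - 62 = -2*95 - 62 = -190 - 62 = -252)
M - I = -15760 - 1*(-252) = -15760 + 252 = -15508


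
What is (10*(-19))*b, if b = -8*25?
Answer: 38000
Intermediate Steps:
b = -200
(10*(-19))*b = (10*(-19))*(-200) = -190*(-200) = 38000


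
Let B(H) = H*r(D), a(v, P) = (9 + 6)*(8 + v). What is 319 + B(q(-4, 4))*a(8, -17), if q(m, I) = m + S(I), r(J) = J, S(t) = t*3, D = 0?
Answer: 319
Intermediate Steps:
S(t) = 3*t
a(v, P) = 120 + 15*v (a(v, P) = 15*(8 + v) = 120 + 15*v)
q(m, I) = m + 3*I
B(H) = 0 (B(H) = H*0 = 0)
319 + B(q(-4, 4))*a(8, -17) = 319 + 0*(120 + 15*8) = 319 + 0*(120 + 120) = 319 + 0*240 = 319 + 0 = 319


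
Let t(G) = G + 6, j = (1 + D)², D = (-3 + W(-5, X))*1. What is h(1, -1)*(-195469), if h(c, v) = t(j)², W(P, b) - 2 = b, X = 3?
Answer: -43980525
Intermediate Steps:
W(P, b) = 2 + b
D = 2 (D = (-3 + (2 + 3))*1 = (-3 + 5)*1 = 2*1 = 2)
j = 9 (j = (1 + 2)² = 3² = 9)
t(G) = 6 + G
h(c, v) = 225 (h(c, v) = (6 + 9)² = 15² = 225)
h(1, -1)*(-195469) = 225*(-195469) = -43980525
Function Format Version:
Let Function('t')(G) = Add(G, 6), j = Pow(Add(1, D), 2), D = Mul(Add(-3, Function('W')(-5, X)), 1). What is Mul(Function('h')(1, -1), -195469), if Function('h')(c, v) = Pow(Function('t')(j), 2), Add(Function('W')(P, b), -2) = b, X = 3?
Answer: -43980525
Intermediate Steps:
Function('W')(P, b) = Add(2, b)
D = 2 (D = Mul(Add(-3, Add(2, 3)), 1) = Mul(Add(-3, 5), 1) = Mul(2, 1) = 2)
j = 9 (j = Pow(Add(1, 2), 2) = Pow(3, 2) = 9)
Function('t')(G) = Add(6, G)
Function('h')(c, v) = 225 (Function('h')(c, v) = Pow(Add(6, 9), 2) = Pow(15, 2) = 225)
Mul(Function('h')(1, -1), -195469) = Mul(225, -195469) = -43980525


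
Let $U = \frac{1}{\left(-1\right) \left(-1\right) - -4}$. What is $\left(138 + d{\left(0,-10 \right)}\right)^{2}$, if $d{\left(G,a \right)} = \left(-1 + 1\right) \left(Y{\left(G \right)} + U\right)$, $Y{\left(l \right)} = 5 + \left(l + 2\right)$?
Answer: $19044$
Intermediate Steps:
$Y{\left(l \right)} = 7 + l$ ($Y{\left(l \right)} = 5 + \left(2 + l\right) = 7 + l$)
$U = \frac{1}{5}$ ($U = \frac{1}{1 + 4} = \frac{1}{5} \approx 0.2$)
$d{\left(G,a \right)} = 0$ ($d{\left(G,a \right)} = \left(-1 + 1\right) \left(\left(7 + G\right) + \frac{1}{5}\right) = 0 \left(\frac{36}{5} + G\right) = 0$)
$\left(138 + d{\left(0,-10 \right)}\right)^{2} = \left(138 + 0\right)^{2} = 138^{2} = 19044$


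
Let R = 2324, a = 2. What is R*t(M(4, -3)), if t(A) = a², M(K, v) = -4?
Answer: 9296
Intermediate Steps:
t(A) = 4 (t(A) = 2² = 4)
R*t(M(4, -3)) = 2324*4 = 9296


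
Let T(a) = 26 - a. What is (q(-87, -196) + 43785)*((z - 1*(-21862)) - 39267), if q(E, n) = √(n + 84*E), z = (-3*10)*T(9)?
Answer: -784408275 - 71660*I*√469 ≈ -7.8441e+8 - 1.5519e+6*I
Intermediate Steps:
z = -510 (z = (-3*10)*(26 - 1*9) = -30*(26 - 9) = -30*17 = -510)
(q(-87, -196) + 43785)*((z - 1*(-21862)) - 39267) = (√(-196 + 84*(-87)) + 43785)*((-510 - 1*(-21862)) - 39267) = (√(-196 - 7308) + 43785)*((-510 + 21862) - 39267) = (√(-7504) + 43785)*(21352 - 39267) = (4*I*√469 + 43785)*(-17915) = (43785 + 4*I*√469)*(-17915) = -784408275 - 71660*I*√469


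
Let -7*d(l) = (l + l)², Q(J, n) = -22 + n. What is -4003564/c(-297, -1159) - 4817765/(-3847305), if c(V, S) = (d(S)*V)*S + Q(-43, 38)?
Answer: 445540943365879412/355789698790722735 ≈ 1.2523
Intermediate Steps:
d(l) = -4*l²/7 (d(l) = -(l + l)²/7 = -4*l²/7)
c(V, S) = 16 - 4*V*S³/7 (c(V, S) = ((-4*S²/7)*V)*S + (-22 + 38) = (-4*V*S²/7)*S + 16 = -4*V*S³/7 + 16 = 16 - 4*V*S³/7)
-4003564/c(-297, -1159) - 4817765/(-3847305) = -4003564/(16 - 4/7*(-297)*(-1159)³) - 4817765/(-3847305) = -4003564/(16 - 4/7*(-297)*(-1556862679)) - 4817765*(-1/3847305) = -4003564/(16 - 1849552862652/7) + 963553/769461 = -4003564/(-1849552862540/7) + 963553/769461 = -4003564*(-7/1849552862540) + 963553/769461 = 7006237/462388215635 + 963553/769461 = 445540943365879412/355789698790722735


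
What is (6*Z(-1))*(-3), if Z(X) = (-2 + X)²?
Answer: -162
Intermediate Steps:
(6*Z(-1))*(-3) = (6*(-2 - 1)²)*(-3) = (6*(-3)²)*(-3) = (6*9)*(-3) = 54*(-3) = -162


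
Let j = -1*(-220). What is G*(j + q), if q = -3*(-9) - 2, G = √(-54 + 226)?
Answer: 490*√43 ≈ 3213.1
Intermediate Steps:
G = 2*√43 (G = √172 = 2*√43 ≈ 13.115)
q = 25 (q = 27 - 2 = 25)
j = 220
G*(j + q) = (2*√43)*(220 + 25) = (2*√43)*245 = 490*√43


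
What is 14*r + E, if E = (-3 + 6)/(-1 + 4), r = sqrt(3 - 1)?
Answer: 1 + 14*sqrt(2) ≈ 20.799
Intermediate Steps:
r = sqrt(2) ≈ 1.4142
E = 1 (E = 3/3 = 3*(1/3) = 1)
14*r + E = 14*sqrt(2) + 1 = 1 + 14*sqrt(2)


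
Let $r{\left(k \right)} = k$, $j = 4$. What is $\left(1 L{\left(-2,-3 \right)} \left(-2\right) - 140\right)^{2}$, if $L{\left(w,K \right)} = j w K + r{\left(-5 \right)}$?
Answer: $31684$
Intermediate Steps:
$L{\left(w,K \right)} = -5 + 4 K w$ ($L{\left(w,K \right)} = 4 w K - 5 = 4 K w - 5 = -5 + 4 K w$)
$\left(1 L{\left(-2,-3 \right)} \left(-2\right) - 140\right)^{2} = \left(1 \left(-5 + 4 \left(-3\right) \left(-2\right)\right) \left(-2\right) - 140\right)^{2} = \left(1 \left(-5 + 24\right) \left(-2\right) - 140\right)^{2} = \left(1 \cdot 19 \left(-2\right) - 140\right)^{2} = \left(19 \left(-2\right) - 140\right)^{2} = \left(-38 - 140\right)^{2} = \left(-178\right)^{2} = 31684$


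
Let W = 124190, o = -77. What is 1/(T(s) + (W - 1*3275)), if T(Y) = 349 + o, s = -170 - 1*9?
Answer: 1/121187 ≈ 8.2517e-6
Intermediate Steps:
s = -179 (s = -170 - 9 = -179)
T(Y) = 272 (T(Y) = 349 - 77 = 272)
1/(T(s) + (W - 1*3275)) = 1/(272 + (124190 - 1*3275)) = 1/(272 + (124190 - 3275)) = 1/(272 + 120915) = 1/121187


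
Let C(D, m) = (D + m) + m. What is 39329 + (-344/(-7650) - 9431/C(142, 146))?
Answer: 65252107523/1660050 ≈ 39307.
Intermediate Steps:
C(D, m) = D + 2*m
39329 + (-344/(-7650) - 9431/C(142, 146)) = 39329 + (-344/(-7650) - 9431/(142 + 2*146)) = 39329 + (-344*(-1/7650) - 9431/(142 + 292)) = 39329 + (172/3825 - 9431/434) = 39329 - 35998927/1660050 = 65252107523/1660050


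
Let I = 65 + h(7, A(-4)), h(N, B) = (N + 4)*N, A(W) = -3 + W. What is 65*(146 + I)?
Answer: 18720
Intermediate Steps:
h(N, B) = N*(4 + N) (h(N, B) = (4 + N)*N = N*(4 + N))
I = 142 (I = 65 + 7*(4 + 7) = 65 + 7*11 = 65 + 77 = 142)
65*(146 + I) = 65*(146 + 142) = 65*288 = 18720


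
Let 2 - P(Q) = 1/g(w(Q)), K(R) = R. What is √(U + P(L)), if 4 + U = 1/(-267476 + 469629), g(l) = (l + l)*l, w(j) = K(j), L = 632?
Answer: I*√130582122291866658/255521392 ≈ 1.4142*I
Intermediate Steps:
w(j) = j
g(l) = 2*l² (g(l) = (2*l)*l = 2*l²)
P(Q) = 2 - 1/(2*Q²)
U = -808611/202153 (U = -4 + 1/(-267476 + 469629) = -4 + 1/202153 = -808611/202153 ≈ -4.0000)
√(U + P(L)) = √(-808611/202153 + (2 - ½/632²)) = √(-808611/202153 + (2 - ½*1/399424)) = √(-808611/202153 + (2 - 1/798848)) = √(-808611/202153 + 1597695/798848) = √(-322978442793/161489519744) = I*√130582122291866658/255521392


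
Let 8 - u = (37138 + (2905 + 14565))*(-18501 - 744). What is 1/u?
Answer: 1/1050930968 ≈ 9.5154e-10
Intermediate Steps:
u = 1050930968 (u = 8 - (37138 + (2905 + 14565))*(-18501 - 744) = 8 - (37138 + 17470)*(-19245) = 8 - 54608*(-19245) = 8 - 1*(-1050930960) = 8 + 1050930960 = 1050930968)
1/u = 1/1050930968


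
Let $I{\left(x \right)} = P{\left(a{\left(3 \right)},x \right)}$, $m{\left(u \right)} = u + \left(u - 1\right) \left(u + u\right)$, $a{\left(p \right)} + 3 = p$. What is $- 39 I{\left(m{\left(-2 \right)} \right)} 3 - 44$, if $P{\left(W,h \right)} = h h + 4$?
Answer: $-12212$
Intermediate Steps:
$a{\left(p \right)} = -3 + p$
$P{\left(W,h \right)} = 4 + h^{2}$ ($P{\left(W,h \right)} = h^{2} + 4 = 4 + h^{2}$)
$m{\left(u \right)} = u + 2 u \left(-1 + u\right)$ ($m{\left(u \right)} = u + \left(-1 + u\right) 2 u = u + 2 u \left(-1 + u\right)$)
$I{\left(x \right)} = 4 + x^{2}$
$- 39 I{\left(m{\left(-2 \right)} \right)} 3 - 44 = - 39 \left(4 + \left(- 2 \left(-1 + 2 \left(-2\right)\right)\right)^{2}\right) 3 - 44 = - 39 \left(4 + \left(- 2 \left(-1 - 4\right)\right)^{2}\right) 3 - 44 = - 39 \left(4 + \left(\left(-2\right) \left(-5\right)\right)^{2}\right) 3 - 44 = - 39 \left(4 + 10^{2}\right) 3 - 44 = - 39 \left(4 + 100\right) 3 - 44 = - 39 \cdot 104 \cdot 3 - 44 = \left(-39\right) 312 - 44 = -12168 - 44 = -12212$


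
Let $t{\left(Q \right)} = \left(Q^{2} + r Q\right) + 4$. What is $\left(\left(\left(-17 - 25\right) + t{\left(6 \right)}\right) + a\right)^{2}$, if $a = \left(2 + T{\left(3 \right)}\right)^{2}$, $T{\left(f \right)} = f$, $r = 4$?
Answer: $2209$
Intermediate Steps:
$t{\left(Q \right)} = 4 + Q^{2} + 4 Q$ ($t{\left(Q \right)} = \left(Q^{2} + 4 Q\right) + 4 = 4 + Q^{2} + 4 Q$)
$a = 25$ ($a = \left(2 + 3\right)^{2} = 5^{2} = 25$)
$\left(\left(\left(-17 - 25\right) + t{\left(6 \right)}\right) + a\right)^{2} = \left(\left(\left(-17 - 25\right) + \left(4 + 6^{2} + 4 \cdot 6\right)\right) + 25\right)^{2} = \left(\left(-42 + \left(4 + 36 + 24\right)\right) + 25\right)^{2} = \left(\left(-42 + 64\right) + 25\right)^{2} = \left(22 + 25\right)^{2} = 47^{2} = 2209$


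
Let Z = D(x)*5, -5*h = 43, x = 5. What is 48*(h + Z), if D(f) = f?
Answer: 3936/5 ≈ 787.20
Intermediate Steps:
h = -43/5 (h = -⅕*43 = -43/5 ≈ -8.6000)
Z = 25 (Z = 5*5 = 25)
48*(h + Z) = 48*(-43/5 + 25) = 48*(82/5) = 3936/5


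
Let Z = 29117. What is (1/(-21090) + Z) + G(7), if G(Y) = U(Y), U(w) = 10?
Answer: 614288429/21090 ≈ 29127.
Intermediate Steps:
G(Y) = 10
(1/(-21090) + Z) + G(7) = (1/(-21090) + 29117) + 10 = (-1/21090 + 29117) + 10 = 614077529/21090 + 10 = 614288429/21090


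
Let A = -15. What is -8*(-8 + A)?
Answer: 184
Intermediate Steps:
-8*(-8 + A) = -8*(-8 - 15) = -8*(-23) = 184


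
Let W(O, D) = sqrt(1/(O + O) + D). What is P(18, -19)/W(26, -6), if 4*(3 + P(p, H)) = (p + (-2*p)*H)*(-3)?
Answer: 1059*I*sqrt(4043)/311 ≈ 216.51*I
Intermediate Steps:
W(O, D) = sqrt(D + 1/(2*O)) (W(O, D) = sqrt(1/(2*O) + D) = sqrt(D + 1/(2*O)))
P(p, H) = -3 - 3*p/4 + 3*H*p/2 (P(p, H) = -3 + ((p + (-2*p)*H)*(-3))/4 = -3 + ((p - 2*H*p)*(-3))/4 = -3 + (-3*p + 6*H*p)/4 = -3 + (-3*p/4 + 3*H*p/2) = -3 - 3*p/4 + 3*H*p/2)
P(18, -19)/W(26, -6) = (-3 - 3/4*18 + (3/2)*(-19)*18)/((sqrt(2/26 + 4*(-6))/2)) = (-3 - 27/2 - 513)/((sqrt(2*(1/26) - 24)/2)) = -1059*2/sqrt(1/13 - 24)/2 = -1059*(-2*I*sqrt(4043)/311)/2 = -(-1059)*I*sqrt(4043)/311 = 1059*I*sqrt(4043)/311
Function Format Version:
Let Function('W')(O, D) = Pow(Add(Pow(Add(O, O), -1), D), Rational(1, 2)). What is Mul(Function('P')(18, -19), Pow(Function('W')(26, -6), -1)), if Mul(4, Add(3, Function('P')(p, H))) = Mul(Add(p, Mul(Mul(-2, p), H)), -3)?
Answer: Mul(Rational(1059, 311), I, Pow(4043, Rational(1, 2))) ≈ Mul(216.51, I)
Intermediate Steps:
Function('W')(O, D) = Pow(Add(D, Mul(Rational(1, 2), Pow(O, -1))), Rational(1, 2)) (Function('W')(O, D) = Pow(Add(Pow(Mul(2, O), -1), D), Rational(1, 2)) = Pow(Add(Mul(Rational(1, 2), Pow(O, -1)), D), Rational(1, 2)) = Pow(Add(D, Mul(Rational(1, 2), Pow(O, -1))), Rational(1, 2)))
Function('P')(p, H) = Add(-3, Mul(Rational(-3, 4), p), Mul(Rational(3, 2), H, p)) (Function('P')(p, H) = Add(-3, Mul(Rational(1, 4), Mul(Add(p, Mul(Mul(-2, p), H)), -3))) = Add(-3, Mul(Rational(1, 4), Mul(Add(p, Mul(-2, H, p)), -3))) = Add(-3, Mul(Rational(1, 4), Add(Mul(-3, p), Mul(6, H, p)))) = Add(-3, Add(Mul(Rational(-3, 4), p), Mul(Rational(3, 2), H, p))) = Add(-3, Mul(Rational(-3, 4), p), Mul(Rational(3, 2), H, p)))
Mul(Function('P')(18, -19), Pow(Function('W')(26, -6), -1)) = Mul(Add(-3, Mul(Rational(-3, 4), 18), Mul(Rational(3, 2), -19, 18)), Pow(Mul(Rational(1, 2), Pow(Add(Mul(2, Pow(26, -1)), Mul(4, -6)), Rational(1, 2))), -1)) = Mul(Add(-3, Rational(-27, 2), -513), Pow(Mul(Rational(1, 2), Pow(Add(Mul(2, Rational(1, 26)), -24), Rational(1, 2))), -1)) = Mul(Rational(-1059, 2), Pow(Mul(Rational(1, 2), Pow(Add(Rational(1, 13), -24), Rational(1, 2))), -1)) = Mul(Rational(-1059, 2), Pow(Mul(Rational(1, 2), Pow(Rational(-311, 13), Rational(1, 2))), -1)) = Mul(Rational(-1059, 2), Pow(Mul(Rational(1, 2), Mul(Rational(1, 13), I, Pow(4043, Rational(1, 2)))), -1)) = Mul(Rational(-1059, 2), Pow(Mul(Rational(1, 26), I, Pow(4043, Rational(1, 2))), -1)) = Mul(Rational(-1059, 2), Mul(Rational(-2, 311), I, Pow(4043, Rational(1, 2)))) = Mul(Rational(1059, 311), I, Pow(4043, Rational(1, 2)))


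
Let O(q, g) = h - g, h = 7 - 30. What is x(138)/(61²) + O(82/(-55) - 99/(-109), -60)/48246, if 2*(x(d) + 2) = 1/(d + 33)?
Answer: 1177793/5116415931 ≈ 0.00023020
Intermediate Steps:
h = -23
x(d) = -2 + 1/(2*(33 + d)) (x(d) = -2 + 1/(2*(d + 33)) = -2 + 1/(2*(33 + d)))
O(q, g) = -23 - g
x(138)/(61²) + O(82/(-55) - 99/(-109), -60)/48246 = ((-131 - 4*138)/(2*(33 + 138)))/(61²) + (-23 - 1*(-60))/48246 = ((½)*(-131 - 552)/171)/3721 + (-23 + 60)*(1/48246) = ((½)*(1/171)*(-683))*(1/3721) + 37*(1/48246) = -683/342*1/3721 + 37/48246 = -683/1272582 + 37/48246 = 1177793/5116415931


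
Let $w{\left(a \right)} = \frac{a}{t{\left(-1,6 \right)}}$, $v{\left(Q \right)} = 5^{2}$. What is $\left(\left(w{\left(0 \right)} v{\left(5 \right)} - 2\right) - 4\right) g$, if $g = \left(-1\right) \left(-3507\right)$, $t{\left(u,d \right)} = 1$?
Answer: $-21042$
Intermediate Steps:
$v{\left(Q \right)} = 25$
$g = 3507$
$w{\left(a \right)} = a$ ($w{\left(a \right)} = \frac{a}{1} = a 1 = a$)
$\left(\left(w{\left(0 \right)} v{\left(5 \right)} - 2\right) - 4\right) g = \left(\left(0 \cdot 25 - 2\right) - 4\right) 3507 = \left(\left(0 - 2\right) - 4\right) 3507 = \left(-2 - 4\right) 3507 = \left(-6\right) 3507 = -21042$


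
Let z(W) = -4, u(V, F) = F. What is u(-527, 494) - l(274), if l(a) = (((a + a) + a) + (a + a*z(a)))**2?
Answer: 494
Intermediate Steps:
l(a) = 0 (l(a) = (((a + a) + a) + (a + a*(-4)))**2 = ((2*a + a) + (a - 4*a))**2 = (3*a - 3*a)**2 = 0**2 = 0)
u(-527, 494) - l(274) = 494 - 1*0 = 494 + 0 = 494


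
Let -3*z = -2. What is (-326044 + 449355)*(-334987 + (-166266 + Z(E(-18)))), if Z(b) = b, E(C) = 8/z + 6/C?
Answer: -185425710164/3 ≈ -6.1809e+10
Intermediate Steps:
z = ⅔ (z = -⅓*(-2) = ⅔ ≈ 0.66667)
E(C) = 12 + 6/C (E(C) = 8/(⅔) + 6/C = 8*(3/2) + 6/C = 12 + 6/C)
(-326044 + 449355)*(-334987 + (-166266 + Z(E(-18)))) = (-326044 + 449355)*(-334987 + (-166266 + (12 + 6/(-18)))) = 123311*(-334987 + (-166266 + (12 + 6*(-1/18)))) = 123311*(-334987 + (-166266 + (12 - ⅓))) = 123311*(-334987 + (-166266 + 35/3)) = 123311*(-334987 - 498763/3) = 123311*(-1503724/3) = -185425710164/3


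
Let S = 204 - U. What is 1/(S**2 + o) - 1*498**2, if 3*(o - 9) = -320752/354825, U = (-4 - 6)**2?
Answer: -2857656127924017/11522621123 ≈ -2.4800e+5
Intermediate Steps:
U = 100 (U = (-10)**2 = 100)
o = 9259523/1064475 (o = 9 + (-320752/354825)/3 = 9 + (-320752*1/354825)/3 = 9 + (1/3)*(-320752/354825) = 9 - 320752/1064475 = 9259523/1064475 ≈ 8.6987)
S = 104 (S = 204 - 1*100 = 204 - 100 = 104)
1/(S**2 + o) - 1*498**2 = 1/(104**2 + 9259523/1064475) - 1*498**2 = 1/(10816 + 9259523/1064475) - 1*248004 = 1/(11522621123/1064475) - 248004 = 1064475/11522621123 - 248004 = -2857656127924017/11522621123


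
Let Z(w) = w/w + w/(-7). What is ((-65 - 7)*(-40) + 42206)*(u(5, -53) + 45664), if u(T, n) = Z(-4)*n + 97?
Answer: 14415977984/7 ≈ 2.0594e+9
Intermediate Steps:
Z(w) = 1 - w/7 (Z(w) = 1 + w*(-⅐) = 1 - w/7)
u(T, n) = 97 + 11*n/7 (u(T, n) = (1 - ⅐*(-4))*n + 97 = (1 + 4/7)*n + 97 = 11*n/7 + 97 = 97 + 11*n/7)
((-65 - 7)*(-40) + 42206)*(u(5, -53) + 45664) = ((-65 - 7)*(-40) + 42206)*((97 + (11/7)*(-53)) + 45664) = (-72*(-40) + 42206)*((97 - 583/7) + 45664) = (2880 + 42206)*(96/7 + 45664) = 45086*(319744/7) = 14415977984/7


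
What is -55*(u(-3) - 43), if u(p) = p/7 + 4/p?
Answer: 51700/21 ≈ 2461.9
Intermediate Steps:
u(p) = 4/p + p/7 (u(p) = p*(1/7) + 4/p = p/7 + 4/p = 4/p + p/7)
-55*(u(-3) - 43) = -55*((4/(-3) + (1/7)*(-3)) - 43) = -55*((4*(-1/3) - 3/7) - 43) = -55*((-4/3 - 3/7) - 43) = -55*(-37/21 - 43) = -55*(-940/21) = 51700/21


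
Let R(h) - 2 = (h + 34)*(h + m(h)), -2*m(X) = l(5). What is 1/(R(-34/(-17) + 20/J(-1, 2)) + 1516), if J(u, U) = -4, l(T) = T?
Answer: 2/2695 ≈ 0.00074212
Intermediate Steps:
m(X) = -5/2 (m(X) = -1/2*5 = -5/2)
R(h) = 2 + (34 + h)*(-5/2 + h) (R(h) = 2 + (h + 34)*(h - 5/2) = 2 + (34 + h)*(-5/2 + h))
1/(R(-34/(-17) + 20/J(-1, 2)) + 1516) = 1/((-83 + (-34/(-17) + 20/(-4))**2 + 63*(-34/(-17) + 20/(-4))/2) + 1516) = 1/((-83 + (-34*(-1/17) + 20*(-1/4))**2 + 63*(-34*(-1/17) + 20*(-1/4))/2) + 1516) = 1/((-83 + (2 - 5)**2 + 63*(2 - 5)/2) + 1516) = 1/((-83 + (-3)**2 + (63/2)*(-3)) + 1516) = 1/((-83 + 9 - 189/2) + 1516) = 1/(-337/2 + 1516) = 1/(2695/2) = 2/2695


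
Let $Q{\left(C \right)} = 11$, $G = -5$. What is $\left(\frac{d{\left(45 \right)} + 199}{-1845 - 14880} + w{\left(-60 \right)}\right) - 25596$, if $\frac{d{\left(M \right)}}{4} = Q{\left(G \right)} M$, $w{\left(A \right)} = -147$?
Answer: $- \frac{430553854}{16725} \approx -25743.0$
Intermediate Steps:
$d{\left(M \right)} = 44 M$ ($d{\left(M \right)} = 4 \cdot 11 M = 44 M$)
$\left(\frac{d{\left(45 \right)} + 199}{-1845 - 14880} + w{\left(-60 \right)}\right) - 25596 = \left(\frac{44 \cdot 45 + 199}{-1845 - 14880} - 147\right) - 25596 = \left(\frac{1980 + 199}{-16725} - 147\right) - 25596 = \left(2179 \left(- \frac{1}{16725}\right) - 147\right) - 25596 = \left(- \frac{2179}{16725} - 147\right) - 25596 = - \frac{2460754}{16725} - 25596 = - \frac{430553854}{16725}$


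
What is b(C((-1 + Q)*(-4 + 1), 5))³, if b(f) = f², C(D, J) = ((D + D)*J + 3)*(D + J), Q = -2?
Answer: 4871535877925849664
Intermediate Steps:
C(D, J) = (3 + 2*D*J)*(D + J) (C(D, J) = ((2*D)*J + 3)*(D + J) = (2*D*J + 3)*(D + J) = (3 + 2*D*J)*(D + J))
b(C((-1 + Q)*(-4 + 1), 5))³ = ((3*((-1 - 2)*(-4 + 1)) + 3*5 + 2*((-1 - 2)*(-4 + 1))*5² + 2*5*((-1 - 2)*(-4 + 1))²)²)³ = ((3*(-3*(-3)) + 15 + 2*(-3*(-3))*25 + 2*5*(-3*(-3))²)²)³ = ((3*9 + 15 + 2*9*25 + 2*5*9²)²)³ = ((27 + 15 + 450 + 2*5*81)²)³ = ((27 + 15 + 450 + 810)²)³ = (1302²)³ = 1695204³ = 4871535877925849664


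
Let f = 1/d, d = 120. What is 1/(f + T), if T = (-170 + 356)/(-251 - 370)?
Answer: -8280/2411 ≈ -3.4343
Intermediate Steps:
T = -62/207 (T = 186/(-621) = 186*(-1/621) = -62/207 ≈ -0.29952)
f = 1/120 ≈ 0.0083333
1/(f + T) = 1/(1/120 - 62/207) = 1/(-2411/8280) = -8280/2411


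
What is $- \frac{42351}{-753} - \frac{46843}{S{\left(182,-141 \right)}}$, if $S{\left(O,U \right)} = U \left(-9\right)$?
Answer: $\frac{6156880}{318519} \approx 19.33$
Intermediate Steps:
$S{\left(O,U \right)} = - 9 U$
$- \frac{42351}{-753} - \frac{46843}{S{\left(182,-141 \right)}} = - \frac{42351}{-753} - \frac{46843}{\left(-9\right) \left(-141\right)} = \left(-42351\right) \left(- \frac{1}{753}\right) - \frac{46843}{1269} = \frac{14117}{251} - \frac{46843}{1269} = \frac{6156880}{318519}$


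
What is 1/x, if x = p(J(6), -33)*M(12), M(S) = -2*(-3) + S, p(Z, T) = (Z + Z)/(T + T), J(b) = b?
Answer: -11/36 ≈ -0.30556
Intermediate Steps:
p(Z, T) = Z/T (p(Z, T) = (2*Z)/((2*T)) = (2*Z)*(1/(2*T)) = Z/T)
M(S) = 6 + S
x = -36/11 (x = (6/(-33))*(6 + 12) = (6*(-1/33))*18 = -2/11*18 = -36/11 ≈ -3.2727)
1/x = 1/(-36/11) = -11/36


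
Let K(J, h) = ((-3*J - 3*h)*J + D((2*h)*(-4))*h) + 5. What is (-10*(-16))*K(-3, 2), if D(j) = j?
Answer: -5760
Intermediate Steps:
K(J, h) = 5 - 8*h**2 + J*(-3*J - 3*h) (K(J, h) = ((-3*J - 3*h)*J + ((2*h)*(-4))*h) + 5 = (J*(-3*J - 3*h) + (-8*h)*h) + 5 = (J*(-3*J - 3*h) - 8*h**2) + 5 = (-8*h**2 + J*(-3*J - 3*h)) + 5 = 5 - 8*h**2 + J*(-3*J - 3*h))
(-10*(-16))*K(-3, 2) = (-10*(-16))*(5 - 8*2**2 - 3*(-3)**2 - 3*(-3)*2) = 160*(5 - 8*4 - 3*9 + 18) = 160*(5 - 32 - 27 + 18) = 160*(-36) = -5760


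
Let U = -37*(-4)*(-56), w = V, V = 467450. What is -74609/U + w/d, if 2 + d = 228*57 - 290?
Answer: 150689323/3290336 ≈ 45.798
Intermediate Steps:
w = 467450
U = -8288 (U = 148*(-56) = -8288)
d = 12704 (d = -2 + (228*57 - 290) = -2 + (12996 - 290) = -2 + 12706 = 12704)
-74609/U + w/d = -74609/(-8288) + 467450/12704 = -74609*(-1/8288) + 467450*(1/12704) = 74609/8288 + 233725/6352 = 150689323/3290336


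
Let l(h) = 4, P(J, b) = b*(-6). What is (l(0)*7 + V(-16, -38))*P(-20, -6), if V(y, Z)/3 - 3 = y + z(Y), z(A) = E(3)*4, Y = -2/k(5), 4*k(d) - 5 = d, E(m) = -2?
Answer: -1260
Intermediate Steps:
k(d) = 5/4 + d/4
P(J, b) = -6*b
Y = -⅘ (Y = -2/(5/4 + (¼)*5) = -2/(5/4 + 5/4) = -2/5/2 = -2*⅖ = -⅘ ≈ -0.80000)
z(A) = -8 (z(A) = -2*4 = -8)
V(y, Z) = -15 + 3*y (V(y, Z) = 9 + 3*(y - 8) = 9 + 3*(-8 + y) = 9 + (-24 + 3*y) = -15 + 3*y)
(l(0)*7 + V(-16, -38))*P(-20, -6) = (4*7 + (-15 + 3*(-16)))*(-6*(-6)) = (28 + (-15 - 48))*36 = (28 - 63)*36 = -35*36 = -1260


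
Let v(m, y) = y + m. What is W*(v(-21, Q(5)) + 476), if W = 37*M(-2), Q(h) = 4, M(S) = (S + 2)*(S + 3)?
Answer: 0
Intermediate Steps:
M(S) = (2 + S)*(3 + S)
v(m, y) = m + y
W = 0 (W = 37*(6 + (-2)² + 5*(-2)) = 37*(6 + 4 - 10) = 37*0 = 0)
W*(v(-21, Q(5)) + 476) = 0*((-21 + 4) + 476) = 0*(-17 + 476) = 0*459 = 0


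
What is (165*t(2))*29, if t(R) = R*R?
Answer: 19140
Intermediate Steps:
t(R) = R**2
(165*t(2))*29 = (165*2**2)*29 = (165*4)*29 = 660*29 = 19140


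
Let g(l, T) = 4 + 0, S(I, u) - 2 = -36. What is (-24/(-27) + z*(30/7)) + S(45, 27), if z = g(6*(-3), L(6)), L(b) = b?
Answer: -1006/63 ≈ -15.968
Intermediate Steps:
S(I, u) = -34 (S(I, u) = 2 - 36 = -34)
g(l, T) = 4
z = 4
(-24/(-27) + z*(30/7)) + S(45, 27) = (-24/(-27) + 4*(30/7)) - 34 = (-24*(-1/27) + 4*(30*(⅐))) - 34 = (8/9 + 4*(30/7)) - 34 = (8/9 + 120/7) - 34 = 1136/63 - 34 = -1006/63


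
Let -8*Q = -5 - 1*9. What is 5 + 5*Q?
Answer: 55/4 ≈ 13.750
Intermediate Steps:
Q = 7/4 (Q = -(-5 - 1*9)/8 = -(-5 - 9)/8 = -⅛*(-14) = 7/4 ≈ 1.7500)
5 + 5*Q = 5 + 5*(7/4) = 5 + 35/4 = 55/4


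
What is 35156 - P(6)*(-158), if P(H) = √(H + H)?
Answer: 35156 + 316*√3 ≈ 35703.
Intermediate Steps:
P(H) = √2*√H (P(H) = √(2*H) = √2*√H)
35156 - P(6)*(-158) = 35156 - √2*√6*(-158) = 35156 - 2*√3*(-158) = 35156 - (-316)*√3 = 35156 + 316*√3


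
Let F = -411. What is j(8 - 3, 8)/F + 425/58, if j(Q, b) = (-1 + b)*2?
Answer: 173863/23838 ≈ 7.2935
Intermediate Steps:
j(Q, b) = -2 + 2*b
j(8 - 3, 8)/F + 425/58 = (-2 + 2*8)/(-411) + 425/58 = (-2 + 16)*(-1/411) + 425*(1/58) = 14*(-1/411) + 425/58 = -14/411 + 425/58 = 173863/23838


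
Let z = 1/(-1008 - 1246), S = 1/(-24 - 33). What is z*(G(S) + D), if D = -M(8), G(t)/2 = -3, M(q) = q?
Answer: 1/161 ≈ 0.0062112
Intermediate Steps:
S = -1/57 (S = 1/(-57) = -1/57 ≈ -0.017544)
G(t) = -6 (G(t) = 2*(-3) = -6)
z = -1/2254 (z = 1/(-2254) = -1/2254 ≈ -0.00044366)
D = -8 (D = -1*8 = -8)
z*(G(S) + D) = -(-6 - 8)/2254 = -1/2254*(-14) = 1/161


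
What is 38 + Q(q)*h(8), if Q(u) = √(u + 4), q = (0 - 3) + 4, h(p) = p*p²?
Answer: 38 + 512*√5 ≈ 1182.9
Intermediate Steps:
h(p) = p³
q = 1 (q = -3 + 4 = 1)
Q(u) = √(4 + u)
38 + Q(q)*h(8) = 38 + √(4 + 1)*8³ = 38 + √5*512 = 38 + 512*√5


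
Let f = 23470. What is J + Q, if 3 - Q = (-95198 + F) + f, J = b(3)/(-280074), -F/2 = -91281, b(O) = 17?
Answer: -31040881511/280074 ≈ -1.1083e+5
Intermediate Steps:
F = 182562 (F = -2*(-91281) = 182562)
J = -17/280074 (J = 17/(-280074) = 17*(-1/280074) = -17/280074 ≈ -6.0698e-5)
Q = -110831 (Q = 3 - ((-95198 + 182562) + 23470) = 3 - (87364 + 23470) = 3 - 1*110834 = 3 - 110834 = -110831)
J + Q = -17/280074 - 110831 = -31040881511/280074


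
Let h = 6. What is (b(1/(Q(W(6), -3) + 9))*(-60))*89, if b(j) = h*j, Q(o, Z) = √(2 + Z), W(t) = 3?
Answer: -144180/41 + 16020*I/41 ≈ -3516.6 + 390.73*I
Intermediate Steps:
b(j) = 6*j
(b(1/(Q(W(6), -3) + 9))*(-60))*89 = ((6/(√(2 - 3) + 9))*(-60))*89 = ((6/(√(-1) + 9))*(-60))*89 = ((6/(I + 9))*(-60))*89 = ((6/(9 + I))*(-60))*89 = ((6*((9 - I)/82))*(-60))*89 = ((3*(9 - I)/41)*(-60))*89 = -180*(9 - I)/41*89 = -16020*(9 - I)/41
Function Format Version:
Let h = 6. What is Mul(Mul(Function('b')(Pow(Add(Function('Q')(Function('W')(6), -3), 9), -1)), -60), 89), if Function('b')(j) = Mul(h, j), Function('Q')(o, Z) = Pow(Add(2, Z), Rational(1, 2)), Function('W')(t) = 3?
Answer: Add(Rational(-144180, 41), Mul(Rational(16020, 41), I)) ≈ Add(-3516.6, Mul(390.73, I))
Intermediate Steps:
Function('b')(j) = Mul(6, j)
Mul(Mul(Function('b')(Pow(Add(Function('Q')(Function('W')(6), -3), 9), -1)), -60), 89) = Mul(Mul(Mul(6, Pow(Add(Pow(Add(2, -3), Rational(1, 2)), 9), -1)), -60), 89) = Mul(Mul(Mul(6, Pow(Add(Pow(-1, Rational(1, 2)), 9), -1)), -60), 89) = Mul(Mul(Mul(6, Pow(Add(I, 9), -1)), -60), 89) = Mul(Mul(Mul(6, Pow(Add(9, I), -1)), -60), 89) = Mul(Mul(Mul(6, Mul(Rational(1, 82), Add(9, Mul(-1, I)))), -60), 89) = Mul(Mul(Mul(Rational(3, 41), Add(9, Mul(-1, I))), -60), 89) = Mul(Mul(Rational(-180, 41), Add(9, Mul(-1, I))), 89) = Mul(Rational(-16020, 41), Add(9, Mul(-1, I)))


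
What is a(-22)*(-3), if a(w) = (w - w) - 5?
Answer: 15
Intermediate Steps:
a(w) = -5 (a(w) = 0 - 5 = -5)
a(-22)*(-3) = -5*(-3) = 15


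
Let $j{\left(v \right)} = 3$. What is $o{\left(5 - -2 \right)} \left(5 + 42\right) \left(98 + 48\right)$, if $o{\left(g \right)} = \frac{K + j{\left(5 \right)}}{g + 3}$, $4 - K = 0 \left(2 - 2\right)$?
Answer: $\frac{24017}{5} \approx 4803.4$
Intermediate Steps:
$K = 4$ ($K = 4 - 0 \left(2 - 2\right) = 4 - 0 \cdot 0 = 4 - 0 = 4 + 0 = 4$)
$o{\left(g \right)} = \frac{7}{3 + g}$ ($o{\left(g \right)} = \frac{4 + 3}{g + 3} = \frac{7}{3 + g}$)
$o{\left(5 - -2 \right)} \left(5 + 42\right) \left(98 + 48\right) = \frac{7}{3 + \left(5 - -2\right)} \left(5 + 42\right) \left(98 + 48\right) = \frac{7}{3 + \left(5 + 2\right)} 47 \cdot 146 = \frac{7}{3 + 7} \cdot 6862 = \frac{7}{10} \cdot 6862 = \frac{24017}{5}$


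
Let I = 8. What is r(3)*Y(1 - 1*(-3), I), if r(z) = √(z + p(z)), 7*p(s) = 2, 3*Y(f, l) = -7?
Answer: -√161/3 ≈ -4.2295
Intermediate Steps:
Y(f, l) = -7/3 (Y(f, l) = (⅓)*(-7) = -7/3)
p(s) = 2/7 (p(s) = (⅐)*2 = 2/7)
r(z) = √(2/7 + z) (r(z) = √(z + 2/7) = √(2/7 + z))
r(3)*Y(1 - 1*(-3), I) = (√(14 + 49*3)/7)*(-7/3) = (√(14 + 147)/7)*(-7/3) = (√161/7)*(-7/3) = -√161/3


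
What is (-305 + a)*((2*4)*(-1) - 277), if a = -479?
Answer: 223440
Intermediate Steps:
(-305 + a)*((2*4)*(-1) - 277) = (-305 - 479)*((2*4)*(-1) - 277) = -784*(8*(-1) - 277) = -784*(-8 - 277) = -784*(-285) = 223440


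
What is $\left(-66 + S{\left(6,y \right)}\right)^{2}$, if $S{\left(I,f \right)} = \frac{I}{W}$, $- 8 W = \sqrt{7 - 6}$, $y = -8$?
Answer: $12996$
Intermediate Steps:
$W = - \frac{1}{8}$ ($W = - \frac{\sqrt{7 - 6}}{8} = - \frac{\sqrt{1}}{8} = \left(- \frac{1}{8}\right) 1 = - \frac{1}{8} \approx -0.125$)
$S{\left(I,f \right)} = - 8 I$ ($S{\left(I,f \right)} = \frac{I}{- \frac{1}{8}} = I \left(-8\right) = - 8 I$)
$\left(-66 + S{\left(6,y \right)}\right)^{2} = \left(-66 - 48\right)^{2} = \left(-114\right)^{2} = 12996$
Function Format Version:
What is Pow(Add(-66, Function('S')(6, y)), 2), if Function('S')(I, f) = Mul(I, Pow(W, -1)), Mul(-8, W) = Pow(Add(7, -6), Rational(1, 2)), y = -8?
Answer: 12996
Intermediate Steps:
W = Rational(-1, 8) (W = Mul(Rational(-1, 8), Pow(Add(7, -6), Rational(1, 2))) = Mul(Rational(-1, 8), Pow(1, Rational(1, 2))) = Mul(Rational(-1, 8), 1) = Rational(-1, 8) ≈ -0.12500)
Function('S')(I, f) = Mul(-8, I) (Function('S')(I, f) = Mul(I, Pow(Rational(-1, 8), -1)) = Mul(I, -8) = Mul(-8, I))
Pow(Add(-66, Function('S')(6, y)), 2) = Pow(Add(-66, Mul(-8, 6)), 2) = Pow(Add(-66, -48), 2) = Pow(-114, 2) = 12996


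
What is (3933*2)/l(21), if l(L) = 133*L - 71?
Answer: 3933/1361 ≈ 2.8898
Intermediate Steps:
l(L) = -71 + 133*L
(3933*2)/l(21) = (3933*2)/(-71 + 133*21) = 7866/(-71 + 2793) = 7866/2722 = 7866*(1/2722) = 3933/1361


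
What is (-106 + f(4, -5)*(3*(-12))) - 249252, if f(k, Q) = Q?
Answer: -249178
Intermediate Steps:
(-106 + f(4, -5)*(3*(-12))) - 249252 = (-106 - 15*(-12)) - 249252 = (-106 - 5*(-36)) - 249252 = (-106 + 180) - 249252 = 74 - 249252 = -249178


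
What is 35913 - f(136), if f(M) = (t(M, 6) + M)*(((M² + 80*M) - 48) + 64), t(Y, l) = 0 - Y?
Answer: 35913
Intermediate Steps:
t(Y, l) = -Y
f(M) = 0 (f(M) = (-M + M)*(((M² + 80*M) - 48) + 64) = 0*((-48 + M² + 80*M) + 64) = 0*(16 + M² + 80*M) = 0)
35913 - f(136) = 35913 - 1*0 = 35913 + 0 = 35913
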